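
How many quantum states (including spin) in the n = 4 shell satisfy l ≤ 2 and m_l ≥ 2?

2

For n = 4, l ranges over 0 … 3.
Orbitals with l ≤ 2 and m_l ≥ 2, by l: l=2 → 1.
Orbitals: 1. Each orbital carries two spin states, so 1 × 2 = 2 states.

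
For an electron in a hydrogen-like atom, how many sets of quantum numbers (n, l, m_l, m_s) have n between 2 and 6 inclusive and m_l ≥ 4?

Count contributing orbitals for each principal shell:
n=5 → 1; n=6 → 3.
Orbitals: 1 + 3 = 4. Including both spin states (m_s = ±1/2) gives 2 × 4 = 8 states.

8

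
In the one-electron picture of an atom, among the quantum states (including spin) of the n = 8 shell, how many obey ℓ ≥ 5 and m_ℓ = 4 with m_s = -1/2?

The n = 8 shell has ℓ = 0 through 7; check each.
Orbitals with ℓ ≥ 5 and m_ℓ = 4, by ℓ: ℓ=5 → 1; ℓ=6 → 1; ℓ=7 → 1.
Orbitals: 1 + 1 + 1 = 3. With m_s fixed to a single value there is one state per orbital, giving 3 states.

3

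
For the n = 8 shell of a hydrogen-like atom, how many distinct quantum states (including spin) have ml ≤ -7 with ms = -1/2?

With n = 8 the allowed l are 0, 1, …, 7.
Per l-value: l=7 → 1.
Orbitals: 1. With ms fixed to a single value there is one state per orbital, giving 1 state.

1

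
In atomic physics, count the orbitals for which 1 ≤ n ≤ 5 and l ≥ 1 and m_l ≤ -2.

10

Go shell by shell, enumerating (l, m_l) with l ≥ 1 and m_l ≤ -2:
n=3 → 1; n=4 → 3; n=5 → 6.
Total orbitals: 1 + 3 + 6 = 10.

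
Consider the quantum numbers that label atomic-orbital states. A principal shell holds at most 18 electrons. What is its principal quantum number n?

2n² = 18 ⇒ n² = 9 ⇒ n = 3.

n = 3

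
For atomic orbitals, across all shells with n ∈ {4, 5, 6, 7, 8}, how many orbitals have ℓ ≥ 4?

For each n in the range, tally the orbitals obeying ℓ ≥ 4:
n=5 → 9; n=6 → 20; n=7 → 33; n=8 → 48.
Total orbitals: 9 + 20 + 33 + 48 = 110.

110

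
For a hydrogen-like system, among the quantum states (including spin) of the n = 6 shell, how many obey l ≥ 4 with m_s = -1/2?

20

The (l, m_l) pairs meeting l ≥ 4 give: l=4 → 9; l=5 → 11.
Orbitals: 9 + 11 = 20. With m_s fixed to a single value there is one state per orbital, giving 20 states.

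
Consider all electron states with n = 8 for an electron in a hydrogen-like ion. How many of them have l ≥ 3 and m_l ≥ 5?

12

Orbitals with l ≥ 3 and m_l ≥ 5, by l: l=5 → 1; l=6 → 2; l=7 → 3.
Orbitals: 1 + 2 + 3 = 6. Each orbital carries two spin states, so 6 × 2 = 12 states.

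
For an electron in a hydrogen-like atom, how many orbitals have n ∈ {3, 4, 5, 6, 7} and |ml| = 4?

12

Treat each shell separately and count matching orbitals:
n=5 → 2; n=6 → 4; n=7 → 6.
Total orbitals: 2 + 4 + 6 = 12.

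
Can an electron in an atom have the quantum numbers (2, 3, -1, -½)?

The orbital quantum number must satisfy 0 ≤ l ≤ n−1. With n = 2 the allowed l values are 0, 1, so l = 3 is out of range.

Not allowed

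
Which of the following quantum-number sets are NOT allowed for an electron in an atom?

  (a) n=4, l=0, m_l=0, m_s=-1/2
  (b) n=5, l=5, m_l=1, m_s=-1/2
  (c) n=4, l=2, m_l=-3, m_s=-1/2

(b) and (c)

(b) has l = 5 ≥ n = 5, violating 0 ≤ l ≤ n−1.
(c) has |m_l| = 3 > l = 2, violating −l ≤ m_l ≤ l.
The remaining set (a) satisfies all four rules.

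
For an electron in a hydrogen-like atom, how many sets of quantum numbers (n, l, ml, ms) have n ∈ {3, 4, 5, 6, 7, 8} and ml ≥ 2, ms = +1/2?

56

Go shell by shell, enumerating (l, ml) with ml ≥ 2:
n=3 → 1; n=4 → 3; n=5 → 6; n=6 → 10; n=7 → 15; n=8 → 21.
Orbitals: 1 + 3 + 6 + 10 + 15 + 21 = 56. With ms fixed to +1/2 there is one state per orbital, so 56 states.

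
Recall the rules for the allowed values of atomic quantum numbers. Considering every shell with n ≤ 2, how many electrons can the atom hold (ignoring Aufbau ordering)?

10

Total orbitals = 1² + 2² = 5. Doubling for spin gives 10 electrons.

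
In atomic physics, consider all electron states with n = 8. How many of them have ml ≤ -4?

Orbitals with ml ≤ -4, by l: l=4 → 1; l=5 → 2; l=6 → 3; l=7 → 4.
Orbitals: 1 + 2 + 3 + 4 = 10. Each orbital carries two spin states, so 10 × 2 = 20 states.

20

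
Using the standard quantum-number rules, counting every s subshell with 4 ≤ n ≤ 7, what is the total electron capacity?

An s subshell (ℓ = 0) exists for every n ≥ 1, so shells n = 4, 5, 6, 7 each contribute one — 4 subshells.
Since each s subshell holds 2(2·0+1) = 2 electrons, the total is 4 × 2 = 8.

8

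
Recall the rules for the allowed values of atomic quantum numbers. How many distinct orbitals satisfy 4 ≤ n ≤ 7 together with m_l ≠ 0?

For each n in the range, tally the orbitals obeying m_l ≠ 0:
n=4 → 12; n=5 → 20; n=6 → 30; n=7 → 42.
Total orbitals: 12 + 20 + 30 + 42 = 104.

104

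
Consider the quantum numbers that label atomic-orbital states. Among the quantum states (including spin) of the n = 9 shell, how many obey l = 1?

6

For n = 9, l ranges over 0 … 8.
Contributions: l=1 → 3.
Orbitals: 3. Each orbital carries two spin states, so 3 × 2 = 6 states.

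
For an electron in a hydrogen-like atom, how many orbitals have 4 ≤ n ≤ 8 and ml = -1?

For each n in the range, tally the orbitals obeying ml = -1:
n=4 → 3; n=5 → 4; n=6 → 5; n=7 → 6; n=8 → 7.
Total orbitals: 3 + 4 + 5 + 6 + 7 = 25.

25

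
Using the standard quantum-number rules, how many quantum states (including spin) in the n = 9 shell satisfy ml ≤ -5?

For n = 9, l ranges over 0 … 8.
Contributions: l=5 → 1; l=6 → 2; l=7 → 3; l=8 → 4.
Orbitals: 1 + 2 + 3 + 4 = 10. Each orbital carries two spin states, so 10 × 2 = 20 states.

20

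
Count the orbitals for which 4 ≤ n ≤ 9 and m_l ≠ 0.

232

For each n in the range, tally the orbitals obeying m_l ≠ 0:
n=4 → 12; n=5 → 20; n=6 → 30; n=7 → 42; n=8 → 56; n=9 → 72.
Total orbitals: 12 + 20 + 30 + 42 + 56 + 72 = 232.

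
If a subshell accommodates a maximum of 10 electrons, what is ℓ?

2(2ℓ+1) = 10 ⇒ 2ℓ+1 = 5 ⇒ ℓ = 2.

ℓ = 2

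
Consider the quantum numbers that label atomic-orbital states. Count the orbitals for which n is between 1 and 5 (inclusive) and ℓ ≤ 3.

46

Per-shell orbital counts meeting the constraint:
n=1 → 1; n=2 → 4; n=3 → 9; n=4 → 16; n=5 → 16.
Total orbitals: 1 + 4 + 9 + 16 + 16 = 46.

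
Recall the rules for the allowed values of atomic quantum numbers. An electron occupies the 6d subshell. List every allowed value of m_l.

The 6d subshell has l = 2, and m_l takes every integer from −l to +l. With l = 2 that gives the 5 values -2, -1, 0, 1, 2.

-2, -1, 0, 1, 2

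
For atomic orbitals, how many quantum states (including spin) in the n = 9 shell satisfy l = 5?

22

Orbitals with l = 5, by l: l=5 → 11.
Orbitals: 11. Each orbital carries two spin states, so 11 × 2 = 22 states.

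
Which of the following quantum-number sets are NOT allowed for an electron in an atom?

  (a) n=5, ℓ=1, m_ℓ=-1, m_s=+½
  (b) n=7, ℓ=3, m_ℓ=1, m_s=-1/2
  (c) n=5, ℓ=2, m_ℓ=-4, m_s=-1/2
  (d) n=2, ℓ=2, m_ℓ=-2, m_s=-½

(c) and (d)

(c) has |m_ℓ| = 4 > ℓ = 2, violating −ℓ ≤ m_ℓ ≤ ℓ.
(d) has ℓ = 2 ≥ n = 2, violating 0 ≤ ℓ ≤ n−1.
The remaining sets (a), (b) satisfy all four rules.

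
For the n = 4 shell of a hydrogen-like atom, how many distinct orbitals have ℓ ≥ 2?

With n = 4 the allowed ℓ are 0, 1, …, 3.
Contributions: ℓ=2 → 5; ℓ=3 → 7.
Total orbitals: 5 + 7 = 12.

12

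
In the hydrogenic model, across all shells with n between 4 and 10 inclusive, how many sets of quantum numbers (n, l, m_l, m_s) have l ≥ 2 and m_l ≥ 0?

378

Work shell by shell — for each n, count the (l, m_l) pairs that satisfy l ≥ 2 and m_l ≥ 0:
n=4 → 7; n=5 → 12; n=6 → 18; n=7 → 25; n=8 → 33; n=9 → 42; n=10 → 52.
Orbitals: 7 + 12 + 18 + 25 + 33 + 42 + 52 = 189. Including both spin states (m_s = ±1/2) gives 2 × 189 = 378 states.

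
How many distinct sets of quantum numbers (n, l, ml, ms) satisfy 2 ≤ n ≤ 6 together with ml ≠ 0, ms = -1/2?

70

Work shell by shell — for each n, count the (l, ml) pairs that satisfy ml ≠ 0:
n=2 → 2; n=3 → 6; n=4 → 12; n=5 → 20; n=6 → 30.
Orbitals: 2 + 6 + 12 + 20 + 30 = 70. With ms fixed to -1/2 there is one state per orbital, so 70 states.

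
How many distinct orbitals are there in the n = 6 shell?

36

The n = 6 shell contains n² = 6² = 36 orbitals.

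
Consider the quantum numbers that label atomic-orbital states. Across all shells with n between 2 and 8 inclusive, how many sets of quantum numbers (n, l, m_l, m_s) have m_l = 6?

Work shell by shell — for each n, count the (l, m_l) pairs that satisfy m_l = 6:
n=7 → 1; n=8 → 2.
Orbitals: 1 + 2 = 3. Including both spin states (m_s = ±1/2) gives 2 × 3 = 6 states.

6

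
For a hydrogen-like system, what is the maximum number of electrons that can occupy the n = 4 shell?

32

A shell holds 2n² electrons: 2 × 4² = 2 × 16 = 32.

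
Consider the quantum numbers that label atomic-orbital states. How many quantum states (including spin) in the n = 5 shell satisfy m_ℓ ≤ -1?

20

Per ℓ-value: ℓ=1 → 1; ℓ=2 → 2; ℓ=3 → 3; ℓ=4 → 4.
Orbitals: 1 + 2 + 3 + 4 = 10. Each orbital carries two spin states, so 10 × 2 = 20 states.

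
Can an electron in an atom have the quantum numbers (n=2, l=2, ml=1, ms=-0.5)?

Not allowed

The orbital quantum number must satisfy 0 ≤ l ≤ n−1. With n = 2 the allowed l values are 0, 1, so l = 2 is out of range.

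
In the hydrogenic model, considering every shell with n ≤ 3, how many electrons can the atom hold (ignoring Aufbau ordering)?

28

Total orbitals = 1² + 2² + 3² = 14. Doubling for spin gives 28 electrons.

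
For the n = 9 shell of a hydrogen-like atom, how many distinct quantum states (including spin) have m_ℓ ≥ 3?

42

For n = 9, ℓ ranges over 0 … 8.
The (ℓ, m_ℓ) pairs meeting m_ℓ ≥ 3 give: ℓ=3 → 1; ℓ=4 → 2; ℓ=5 → 3; ℓ=6 → 4; ℓ=7 → 5; ℓ=8 → 6.
Orbitals: 1 + 2 + 3 + 4 + 5 + 6 = 21. Each orbital carries two spin states, so 21 × 2 = 42 states.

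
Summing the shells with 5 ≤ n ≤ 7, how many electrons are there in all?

Shell n has n² orbitals: 5²=25 + 6²=36 + 7²=49 = 110 orbitals.
Two spin states per orbital: 2 × 110 = 220 electrons.

220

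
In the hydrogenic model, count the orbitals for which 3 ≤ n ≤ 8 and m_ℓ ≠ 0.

Treat each shell separately and count matching orbitals:
n=3 → 6; n=4 → 12; n=5 → 20; n=6 → 30; n=7 → 42; n=8 → 56.
Total orbitals: 6 + 12 + 20 + 30 + 42 + 56 = 166.

166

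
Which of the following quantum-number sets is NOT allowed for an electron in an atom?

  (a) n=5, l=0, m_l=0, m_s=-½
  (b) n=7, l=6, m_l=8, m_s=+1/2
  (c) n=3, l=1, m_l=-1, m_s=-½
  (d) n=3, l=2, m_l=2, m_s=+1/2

(b) has |m_l| = 8 > l = 6, violating −l ≤ m_l ≤ l.
The remaining sets (a), (c), (d) satisfy all four rules.

(b)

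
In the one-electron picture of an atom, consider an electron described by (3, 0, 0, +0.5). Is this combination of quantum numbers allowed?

n = 3 is a positive integer. ℓ = 0 satisfies 0 ≤ ℓ ≤ n−1 = 2. m_ℓ = 0 lies in the range −ℓ … +ℓ (here 0). m_s = +1/2 is one of ±1/2.
All four constraints are satisfied.

Yes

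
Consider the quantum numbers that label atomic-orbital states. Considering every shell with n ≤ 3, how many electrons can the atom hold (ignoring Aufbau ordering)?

Total orbitals = 1² + 2² + 3² = 14. Doubling for spin gives 28 electrons.

28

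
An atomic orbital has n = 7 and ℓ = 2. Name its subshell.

7d

ℓ = 2 corresponds to the letter 'd', so the subshell is 7d.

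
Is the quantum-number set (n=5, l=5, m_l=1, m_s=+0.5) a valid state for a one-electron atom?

Invalid

The orbital quantum number must satisfy 0 ≤ l ≤ n−1. With n = 5 the allowed l values are 0, 1, 2, 3, 4, so l = 5 is out of range.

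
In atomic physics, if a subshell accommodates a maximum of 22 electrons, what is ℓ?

2(2ℓ+1) = 22 ⇒ 2ℓ+1 = 11 ⇒ ℓ = 5.

ℓ = 5 (h)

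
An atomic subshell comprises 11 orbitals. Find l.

l = 5 (h)

2l+1 = 11 gives l = 5.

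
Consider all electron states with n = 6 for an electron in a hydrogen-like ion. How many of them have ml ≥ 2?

20

The n = 6 shell has l = 0 through 5; check each.
Per l-value: l=2 → 1; l=3 → 2; l=4 → 3; l=5 → 4.
Orbitals: 1 + 2 + 3 + 4 = 10. Each orbital carries two spin states, so 10 × 2 = 20 states.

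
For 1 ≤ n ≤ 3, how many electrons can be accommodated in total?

28

Total orbitals = 1² + 2² + 3² = 14. Doubling for spin gives 28 electrons.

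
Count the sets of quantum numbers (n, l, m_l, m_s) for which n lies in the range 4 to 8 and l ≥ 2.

340

For each n in the range, tally the orbitals obeying l ≥ 2:
n=4 → 12; n=5 → 21; n=6 → 32; n=7 → 45; n=8 → 60.
Orbitals: 12 + 21 + 32 + 45 + 60 = 170. Including both spin states (m_s = ±1/2) gives 2 × 170 = 340 states.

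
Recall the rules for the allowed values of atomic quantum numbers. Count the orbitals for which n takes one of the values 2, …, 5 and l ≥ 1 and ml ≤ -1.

20

Treat each shell separately and count matching orbitals:
n=2 → 1; n=3 → 3; n=4 → 6; n=5 → 10.
Total orbitals: 1 + 3 + 6 + 10 = 20.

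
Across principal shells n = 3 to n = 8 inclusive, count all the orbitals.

Shell n has n² orbitals: 3²=9 + 4²=16 + 5²=25 + 6²=36 + 7²=49 + 8²=64 = 199 orbitals.

199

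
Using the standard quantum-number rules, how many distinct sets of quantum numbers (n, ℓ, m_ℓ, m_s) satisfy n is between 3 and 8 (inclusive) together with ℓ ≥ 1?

Count contributing orbitals for each principal shell:
n=3 → 8; n=4 → 15; n=5 → 24; n=6 → 35; n=7 → 48; n=8 → 63.
Orbitals: 8 + 15 + 24 + 35 + 48 + 63 = 193. Including both spin states (m_s = ±1/2) gives 2 × 193 = 386 states.

386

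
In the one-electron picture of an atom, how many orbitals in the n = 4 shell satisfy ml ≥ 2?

For n = 4, l ranges over 0 … 3.
The (l, ml) pairs meeting ml ≥ 2 give: l=2 → 1; l=3 → 2.
Total orbitals: 1 + 2 = 3.

3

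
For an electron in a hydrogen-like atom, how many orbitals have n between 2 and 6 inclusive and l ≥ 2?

70

For each n in the range, tally the orbitals obeying l ≥ 2:
n=3 → 5; n=4 → 12; n=5 → 21; n=6 → 32.
Total orbitals: 5 + 12 + 21 + 32 = 70.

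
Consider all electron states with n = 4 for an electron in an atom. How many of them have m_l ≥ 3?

2

With n = 4 the allowed l are 0, 1, …, 3.
Contributions: l=3 → 1.
Orbitals: 1. Each orbital carries two spin states, so 1 × 2 = 2 states.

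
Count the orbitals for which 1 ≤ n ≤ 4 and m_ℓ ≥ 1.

Work shell by shell — for each n, count the (ℓ, m_ℓ) pairs that satisfy m_ℓ ≥ 1:
n=2 → 1; n=3 → 3; n=4 → 6.
Total orbitals: 1 + 3 + 6 = 10.

10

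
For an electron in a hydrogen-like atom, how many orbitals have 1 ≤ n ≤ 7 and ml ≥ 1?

Go shell by shell, enumerating (l, ml) with ml ≥ 1:
n=2 → 1; n=3 → 3; n=4 → 6; n=5 → 10; n=6 → 15; n=7 → 21.
Total orbitals: 1 + 3 + 6 + 10 + 15 + 21 = 56.

56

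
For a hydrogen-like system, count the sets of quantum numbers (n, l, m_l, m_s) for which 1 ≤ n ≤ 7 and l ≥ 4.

For each n in the range, tally the orbitals obeying l ≥ 4:
n=5 → 9; n=6 → 20; n=7 → 33.
Orbitals: 9 + 20 + 33 = 62. Including both spin states (m_s = ±1/2) gives 2 × 62 = 124 states.

124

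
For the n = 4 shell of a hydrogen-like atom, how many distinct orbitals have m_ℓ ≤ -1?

6

The (ℓ, m_ℓ) pairs meeting m_ℓ ≤ -1 give: ℓ=1 → 1; ℓ=2 → 2; ℓ=3 → 3.
Total orbitals: 1 + 2 + 3 = 6.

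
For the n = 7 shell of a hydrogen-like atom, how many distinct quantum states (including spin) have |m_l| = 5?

Per l-value: l=5 → 2; l=6 → 2.
Orbitals: 2 + 2 = 4. Each orbital carries two spin states, so 4 × 2 = 8 states.

8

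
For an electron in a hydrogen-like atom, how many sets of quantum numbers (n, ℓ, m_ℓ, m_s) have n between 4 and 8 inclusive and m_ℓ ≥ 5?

Per-shell orbital counts meeting the constraint:
n=6 → 1; n=7 → 3; n=8 → 6.
Orbitals: 1 + 3 + 6 = 10. Including both spin states (m_s = ±1/2) gives 2 × 10 = 20 states.

20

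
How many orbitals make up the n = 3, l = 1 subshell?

A subshell has 2l+1 orbitals; with l = 1, that's 3.

3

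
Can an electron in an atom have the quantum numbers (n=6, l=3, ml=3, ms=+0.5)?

Allowed

n = 6 is a positive integer. l = 3 satisfies 0 ≤ l ≤ n−1 = 5. ml = 3 lies in the range −l … +l (here −3 … 3). ms = +1/2 is one of ±1/2.
All four constraints are satisfied.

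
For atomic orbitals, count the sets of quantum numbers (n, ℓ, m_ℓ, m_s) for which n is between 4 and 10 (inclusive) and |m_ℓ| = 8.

12

Count contributing orbitals for each principal shell:
n=9 → 2; n=10 → 4.
Orbitals: 2 + 4 = 6. Including both spin states (m_s = ±1/2) gives 2 × 6 = 12 states.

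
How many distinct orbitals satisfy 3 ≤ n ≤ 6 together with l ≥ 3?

For each n in the range, tally the orbitals obeying l ≥ 3:
n=4 → 7; n=5 → 16; n=6 → 27.
Total orbitals: 7 + 16 + 27 = 50.

50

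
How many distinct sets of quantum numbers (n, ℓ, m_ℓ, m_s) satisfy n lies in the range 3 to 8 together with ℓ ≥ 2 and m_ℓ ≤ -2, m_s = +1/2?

56

Go shell by shell, enumerating (ℓ, m_ℓ) with ℓ ≥ 2 and m_ℓ ≤ -2:
n=3 → 1; n=4 → 3; n=5 → 6; n=6 → 10; n=7 → 15; n=8 → 21.
Orbitals: 1 + 3 + 6 + 10 + 15 + 21 = 56. With m_s fixed to +1/2 there is one state per orbital, so 56 states.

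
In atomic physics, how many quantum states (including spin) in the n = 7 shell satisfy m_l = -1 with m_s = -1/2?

6

Go through l = 0, …, 6 (the values permitted for n = 7).
The (l, m_l) pairs meeting m_l = -1 give: l=1 → 1; l=2 → 1; l=3 → 1; l=4 → 1; l=5 → 1; l=6 → 1.
Orbitals: 1 + 1 + 1 + 1 + 1 + 1 = 6. With m_s fixed to a single value there is one state per orbital, giving 6 states.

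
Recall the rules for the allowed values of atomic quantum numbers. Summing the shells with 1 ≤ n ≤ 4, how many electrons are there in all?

60

Shell n has n² orbitals: 1²=1 + 2²=4 + 3²=9 + 4²=16 = 30 orbitals.
Two spin states per orbital: 2 × 30 = 60 electrons.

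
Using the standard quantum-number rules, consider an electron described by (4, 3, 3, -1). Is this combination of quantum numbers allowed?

The spin quantum number for an electron can only be m_s = +1/2 or −1/2; m_s = -1 is not one of those.

No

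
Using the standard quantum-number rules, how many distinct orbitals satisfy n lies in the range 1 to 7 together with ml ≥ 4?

10

Go shell by shell, enumerating (l, ml) with ml ≥ 4:
n=5 → 1; n=6 → 3; n=7 → 6.
Total orbitals: 1 + 3 + 6 = 10.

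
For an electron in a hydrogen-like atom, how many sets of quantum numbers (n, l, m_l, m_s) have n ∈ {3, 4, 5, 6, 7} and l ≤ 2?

90

Treat each shell separately and count matching orbitals:
n=3 → 9; n=4 → 9; n=5 → 9; n=6 → 9; n=7 → 9.
Orbitals: 9 + 9 + 9 + 9 + 9 = 45. Including both spin states (m_s = ±1/2) gives 2 × 45 = 90 states.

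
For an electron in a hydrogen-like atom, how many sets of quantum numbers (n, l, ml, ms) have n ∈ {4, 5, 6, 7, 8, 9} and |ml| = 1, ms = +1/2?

Count contributing orbitals for each principal shell:
n=4 → 6; n=5 → 8; n=6 → 10; n=7 → 12; n=8 → 14; n=9 → 16.
Orbitals: 6 + 8 + 10 + 12 + 14 + 16 = 66. With ms fixed to +1/2 there is one state per orbital, so 66 states.

66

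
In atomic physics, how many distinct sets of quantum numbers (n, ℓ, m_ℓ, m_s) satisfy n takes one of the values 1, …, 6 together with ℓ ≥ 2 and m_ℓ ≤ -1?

Per-shell orbital counts meeting the constraint:
n=3 → 2; n=4 → 5; n=5 → 9; n=6 → 14.
Orbitals: 2 + 5 + 9 + 14 = 30. Including both spin states (m_s = ±1/2) gives 2 × 30 = 60 states.

60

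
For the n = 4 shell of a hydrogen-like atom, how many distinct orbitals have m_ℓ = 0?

Contributions: ℓ=0 → 1; ℓ=1 → 1; ℓ=2 → 1; ℓ=3 → 1.
Total orbitals: 1 + 1 + 1 + 1 = 4.

4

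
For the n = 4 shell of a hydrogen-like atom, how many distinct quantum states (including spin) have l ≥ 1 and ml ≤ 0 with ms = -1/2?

9

Orbitals with l ≥ 1 and ml ≤ 0, by l: l=1 → 2; l=2 → 3; l=3 → 4.
Orbitals: 2 + 3 + 4 = 9. With ms fixed to a single value there is one state per orbital, giving 9 states.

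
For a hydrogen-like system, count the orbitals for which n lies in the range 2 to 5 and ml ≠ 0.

40

Go shell by shell, enumerating (l, ml) with ml ≠ 0:
n=2 → 2; n=3 → 6; n=4 → 12; n=5 → 20.
Total orbitals: 2 + 6 + 12 + 20 = 40.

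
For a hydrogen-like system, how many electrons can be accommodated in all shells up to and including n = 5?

Total orbitals = 1² + 2² + 3² + 4² + 5² = 55. Doubling for spin gives 110 electrons.

110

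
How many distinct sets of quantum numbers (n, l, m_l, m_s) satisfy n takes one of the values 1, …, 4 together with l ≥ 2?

34

For each n in the range, tally the orbitals obeying l ≥ 2:
n=3 → 5; n=4 → 12.
Orbitals: 5 + 12 = 17. Including both spin states (m_s = ±1/2) gives 2 × 17 = 34 states.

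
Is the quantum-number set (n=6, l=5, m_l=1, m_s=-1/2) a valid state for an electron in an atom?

Allowed

n = 6 is a positive integer. l = 5 satisfies 0 ≤ l ≤ n−1 = 5. m_l = 1 lies in the range −l … +l (here −5 … 5). m_s = -1/2 is one of ±1/2.
All four constraints are satisfied.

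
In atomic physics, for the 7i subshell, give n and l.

n = 7, l = 6

The leading integer gives n = 7; the letter 'i' means l = 6.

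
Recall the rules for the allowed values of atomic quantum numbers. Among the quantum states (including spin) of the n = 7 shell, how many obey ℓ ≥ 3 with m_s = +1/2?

40

The n = 7 shell has ℓ = 0 through 6; check each.
Orbitals with ℓ ≥ 3, by ℓ: ℓ=3 → 7; ℓ=4 → 9; ℓ=5 → 11; ℓ=6 → 13.
Orbitals: 7 + 9 + 11 + 13 = 40. With m_s fixed to a single value there is one state per orbital, giving 40 states.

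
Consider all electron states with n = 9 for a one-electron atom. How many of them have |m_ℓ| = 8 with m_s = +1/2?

With n = 9 the allowed ℓ are 0, 1, …, 8.
The (ℓ, m_ℓ) pairs meeting |m_ℓ| = 8 give: ℓ=8 → 2.
Orbitals: 2. With m_s fixed to a single value there is one state per orbital, giving 2 states.

2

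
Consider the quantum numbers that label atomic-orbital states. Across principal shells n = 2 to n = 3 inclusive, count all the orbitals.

Shell n has n² orbitals: 2²=4 + 3²=9 = 13 orbitals.

13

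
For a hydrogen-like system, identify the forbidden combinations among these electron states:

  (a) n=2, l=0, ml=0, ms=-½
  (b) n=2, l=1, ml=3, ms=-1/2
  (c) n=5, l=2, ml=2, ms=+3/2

(b) has |ml| = 3 > l = 1, violating −l ≤ ml ≤ l.
(c) has ms = +3/2, but an electron's spin must be ±1/2.
The remaining set (a) satisfies all four rules.

(b) and (c)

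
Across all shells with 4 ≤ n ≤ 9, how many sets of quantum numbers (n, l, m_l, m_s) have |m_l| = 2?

Treat each shell separately and count matching orbitals:
n=4 → 4; n=5 → 6; n=6 → 8; n=7 → 10; n=8 → 12; n=9 → 14.
Orbitals: 4 + 6 + 8 + 10 + 12 + 14 = 54. Including both spin states (m_s = ±1/2) gives 2 × 54 = 108 states.

108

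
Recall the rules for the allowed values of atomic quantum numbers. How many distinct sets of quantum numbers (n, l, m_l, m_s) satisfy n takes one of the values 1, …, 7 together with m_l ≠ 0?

Go shell by shell, enumerating (l, m_l) with m_l ≠ 0:
n=2 → 2; n=3 → 6; n=4 → 12; n=5 → 20; n=6 → 30; n=7 → 42.
Orbitals: 2 + 6 + 12 + 20 + 30 + 42 = 112. Including both spin states (m_s = ±1/2) gives 2 × 112 = 224 states.

224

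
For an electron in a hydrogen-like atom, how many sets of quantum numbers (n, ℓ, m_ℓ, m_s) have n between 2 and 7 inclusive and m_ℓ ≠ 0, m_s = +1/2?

Go shell by shell, enumerating (ℓ, m_ℓ) with m_ℓ ≠ 0:
n=2 → 2; n=3 → 6; n=4 → 12; n=5 → 20; n=6 → 30; n=7 → 42.
Orbitals: 2 + 6 + 12 + 20 + 30 + 42 = 112. With m_s fixed to +1/2 there is one state per orbital, so 112 states.

112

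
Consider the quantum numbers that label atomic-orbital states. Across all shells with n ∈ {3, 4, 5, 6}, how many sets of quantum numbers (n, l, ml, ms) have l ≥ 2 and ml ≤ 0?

Work shell by shell — for each n, count the (l, ml) pairs that satisfy l ≥ 2 and ml ≤ 0:
n=3 → 3; n=4 → 7; n=5 → 12; n=6 → 18.
Orbitals: 3 + 7 + 12 + 18 = 40. Including both spin states (ms = ±1/2) gives 2 × 40 = 80 states.

80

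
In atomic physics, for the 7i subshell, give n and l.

n = 7, l = 6

The leading integer gives n = 7; the letter 'i' means l = 6.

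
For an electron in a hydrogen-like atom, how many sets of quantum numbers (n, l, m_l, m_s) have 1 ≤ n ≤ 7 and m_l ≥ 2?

Treat each shell separately and count matching orbitals:
n=3 → 1; n=4 → 3; n=5 → 6; n=6 → 10; n=7 → 15.
Orbitals: 1 + 3 + 6 + 10 + 15 = 35. Including both spin states (m_s = ±1/2) gives 2 × 35 = 70 states.

70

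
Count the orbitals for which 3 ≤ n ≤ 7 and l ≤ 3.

73

Go shell by shell, enumerating (l, m_l) with l ≤ 3:
n=3 → 9; n=4 → 16; n=5 → 16; n=6 → 16; n=7 → 16.
Total orbitals: 9 + 16 + 16 + 16 + 16 = 73.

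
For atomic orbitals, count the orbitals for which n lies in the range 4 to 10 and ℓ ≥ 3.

Per-shell orbital counts meeting the constraint:
n=4 → 7; n=5 → 16; n=6 → 27; n=7 → 40; n=8 → 55; n=9 → 72; n=10 → 91.
Total orbitals: 7 + 16 + 27 + 40 + 55 + 72 + 91 = 308.

308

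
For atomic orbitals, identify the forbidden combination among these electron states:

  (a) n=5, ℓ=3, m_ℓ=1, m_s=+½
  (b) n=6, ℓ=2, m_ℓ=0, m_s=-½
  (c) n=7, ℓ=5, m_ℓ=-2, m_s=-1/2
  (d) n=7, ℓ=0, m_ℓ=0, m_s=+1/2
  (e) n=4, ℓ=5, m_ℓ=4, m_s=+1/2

(e) has ℓ = 5 ≥ n = 4, violating 0 ≤ ℓ ≤ n−1.
The remaining sets (a), (b), (c), (d) satisfy all four rules.

(e)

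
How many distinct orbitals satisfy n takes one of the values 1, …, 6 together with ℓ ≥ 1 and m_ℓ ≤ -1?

35

For each n in the range, tally the orbitals obeying ℓ ≥ 1 and m_ℓ ≤ -1:
n=2 → 1; n=3 → 3; n=4 → 6; n=5 → 10; n=6 → 15.
Total orbitals: 1 + 3 + 6 + 10 + 15 = 35.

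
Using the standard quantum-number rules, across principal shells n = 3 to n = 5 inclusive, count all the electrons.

100

Shell n has n² orbitals: 3²=9 + 4²=16 + 5²=25 = 50 orbitals.
Two spin states per orbital: 2 × 50 = 100 electrons.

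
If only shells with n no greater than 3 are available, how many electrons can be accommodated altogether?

Total orbitals = 1² + 2² + 3² = 14. Doubling for spin gives 28 electrons.

28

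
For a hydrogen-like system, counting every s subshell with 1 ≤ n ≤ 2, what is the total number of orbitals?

An s subshell (l = 0) exists for every n ≥ 1, so shells n = 1, 2 each contribute one — 2 subshells.
Since each s subshell has 2·0+1 = 1 orbital, the total is 2 × 1 = 2.

2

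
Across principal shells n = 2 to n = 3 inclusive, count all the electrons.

Shell n has n² orbitals: 2²=4 + 3²=9 = 13 orbitals.
Two spin states per orbital: 2 × 13 = 26 electrons.

26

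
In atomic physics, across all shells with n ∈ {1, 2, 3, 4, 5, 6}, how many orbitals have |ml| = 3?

Go shell by shell, enumerating (l, ml) with |ml| = 3:
n=4 → 2; n=5 → 4; n=6 → 6.
Total orbitals: 2 + 4 + 6 = 12.

12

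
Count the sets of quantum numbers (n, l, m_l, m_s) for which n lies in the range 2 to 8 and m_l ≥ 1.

168

Per-shell orbital counts meeting the constraint:
n=2 → 1; n=3 → 3; n=4 → 6; n=5 → 10; n=6 → 15; n=7 → 21; n=8 → 28.
Orbitals: 1 + 3 + 6 + 10 + 15 + 21 + 28 = 84. Including both spin states (m_s = ±1/2) gives 2 × 84 = 168 states.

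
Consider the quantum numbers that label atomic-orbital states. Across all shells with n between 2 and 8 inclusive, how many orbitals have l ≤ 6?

Count contributing orbitals for each principal shell:
n=2 → 4; n=3 → 9; n=4 → 16; n=5 → 25; n=6 → 36; n=7 → 49; n=8 → 49.
Total orbitals: 4 + 9 + 16 + 25 + 36 + 49 + 49 = 188.

188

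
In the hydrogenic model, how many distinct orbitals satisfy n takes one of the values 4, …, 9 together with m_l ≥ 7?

4

Count contributing orbitals for each principal shell:
n=8 → 1; n=9 → 3.
Total orbitals: 1 + 3 = 4.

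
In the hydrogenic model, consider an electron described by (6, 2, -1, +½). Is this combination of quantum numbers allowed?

Valid

n = 6 is a positive integer. l = 2 satisfies 0 ≤ l ≤ n−1 = 5. ml = -1 lies in the range −l … +l (here −2 … 2). ms = +1/2 is one of ±1/2.
All four constraints are satisfied.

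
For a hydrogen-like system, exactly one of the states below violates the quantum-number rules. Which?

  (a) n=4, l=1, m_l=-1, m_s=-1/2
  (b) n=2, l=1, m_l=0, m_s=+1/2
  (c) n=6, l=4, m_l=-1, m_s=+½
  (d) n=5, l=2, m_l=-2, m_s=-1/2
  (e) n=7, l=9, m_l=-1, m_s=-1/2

(e) has l = 9 ≥ n = 7, violating 0 ≤ l ≤ n−1.
The remaining sets (a), (b), (c), (d) satisfy all four rules.

(e)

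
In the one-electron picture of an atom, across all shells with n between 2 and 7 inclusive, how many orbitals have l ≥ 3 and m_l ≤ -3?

Work shell by shell — for each n, count the (l, m_l) pairs that satisfy l ≥ 3 and m_l ≤ -3:
n=4 → 1; n=5 → 3; n=6 → 6; n=7 → 10.
Total orbitals: 1 + 3 + 6 + 10 = 20.

20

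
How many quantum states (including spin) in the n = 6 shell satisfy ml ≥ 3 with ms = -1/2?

6

Go through l = 0, …, 5 (the values permitted for n = 6).
Orbitals with ml ≥ 3, by l: l=3 → 1; l=4 → 2; l=5 → 3.
Orbitals: 1 + 2 + 3 = 6. With ms fixed to a single value there is one state per orbital, giving 6 states.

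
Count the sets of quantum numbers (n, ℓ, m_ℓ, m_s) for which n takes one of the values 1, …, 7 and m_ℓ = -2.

Work shell by shell — for each n, count the (ℓ, m_ℓ) pairs that satisfy m_ℓ = -2:
n=3 → 1; n=4 → 2; n=5 → 3; n=6 → 4; n=7 → 5.
Orbitals: 1 + 2 + 3 + 4 + 5 = 15. Including both spin states (m_s = ±1/2) gives 2 × 15 = 30 states.

30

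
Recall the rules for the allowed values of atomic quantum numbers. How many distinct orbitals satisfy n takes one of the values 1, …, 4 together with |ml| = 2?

6

Per-shell orbital counts meeting the constraint:
n=3 → 2; n=4 → 4.
Total orbitals: 2 + 4 = 6.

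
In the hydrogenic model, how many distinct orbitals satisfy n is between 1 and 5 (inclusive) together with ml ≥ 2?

Count contributing orbitals for each principal shell:
n=3 → 1; n=4 → 3; n=5 → 6.
Total orbitals: 1 + 3 + 6 = 10.

10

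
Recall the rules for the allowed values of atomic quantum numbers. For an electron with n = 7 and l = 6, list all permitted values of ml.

ml takes every integer from −l to +l. With l = 6 that gives the 13 values -6, -5, -4, -3, -2, -1, 0, 1, 2, 3, 4, 5, 6.

-6, -5, -4, -3, -2, -1, 0, 1, 2, 3, 4, 5, 6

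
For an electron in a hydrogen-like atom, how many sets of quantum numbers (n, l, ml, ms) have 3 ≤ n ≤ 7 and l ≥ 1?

260

Work shell by shell — for each n, count the (l, ml) pairs that satisfy l ≥ 1:
n=3 → 8; n=4 → 15; n=5 → 24; n=6 → 35; n=7 → 48.
Orbitals: 8 + 15 + 24 + 35 + 48 = 130. Including both spin states (ms = ±1/2) gives 2 × 130 = 260 states.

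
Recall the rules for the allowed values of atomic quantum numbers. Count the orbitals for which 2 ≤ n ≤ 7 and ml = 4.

Treat each shell separately and count matching orbitals:
n=5 → 1; n=6 → 2; n=7 → 3.
Total orbitals: 1 + 2 + 3 = 6.

6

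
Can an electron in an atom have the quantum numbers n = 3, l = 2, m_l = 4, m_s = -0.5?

Invalid

The magnetic quantum number must satisfy −l ≤ m_l ≤ l. With l = 2, m_l can only be -2, -1, 0, 1, 2, so m_l = 4 is forbidden.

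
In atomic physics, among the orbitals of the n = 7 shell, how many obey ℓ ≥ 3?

40

Orbitals with ℓ ≥ 3, by ℓ: ℓ=3 → 7; ℓ=4 → 9; ℓ=5 → 11; ℓ=6 → 13.
Total orbitals: 7 + 9 + 11 + 13 = 40.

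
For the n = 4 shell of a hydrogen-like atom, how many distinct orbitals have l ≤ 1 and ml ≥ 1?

1

Go through l = 0, …, 3 (the values permitted for n = 4).
Per l-value: l=1 → 1.
Total orbitals: 1.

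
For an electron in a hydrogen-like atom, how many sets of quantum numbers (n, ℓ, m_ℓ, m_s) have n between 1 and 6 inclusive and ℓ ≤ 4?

160

Per-shell orbital counts meeting the constraint:
n=1 → 1; n=2 → 4; n=3 → 9; n=4 → 16; n=5 → 25; n=6 → 25.
Orbitals: 1 + 4 + 9 + 16 + 25 + 25 = 80. Including both spin states (m_s = ±1/2) gives 2 × 80 = 160 states.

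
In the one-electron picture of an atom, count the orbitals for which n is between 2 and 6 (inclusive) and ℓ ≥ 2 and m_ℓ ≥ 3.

Per-shell orbital counts meeting the constraint:
n=4 → 1; n=5 → 3; n=6 → 6.
Total orbitals: 1 + 3 + 6 = 10.

10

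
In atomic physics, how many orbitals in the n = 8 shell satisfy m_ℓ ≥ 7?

1

The n = 8 shell has ℓ = 0 through 7; check each.
Per ℓ-value: ℓ=7 → 1.
Total orbitals: 1.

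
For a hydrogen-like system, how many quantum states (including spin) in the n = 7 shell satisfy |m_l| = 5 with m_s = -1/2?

4

For n = 7, l ranges over 0 … 6.
Per l-value: l=5 → 2; l=6 → 2.
Orbitals: 2 + 2 = 4. With m_s fixed to a single value there is one state per orbital, giving 4 states.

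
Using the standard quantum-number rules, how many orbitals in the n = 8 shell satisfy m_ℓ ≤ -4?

For n = 8, ℓ ranges over 0 … 7.
The (ℓ, m_ℓ) pairs meeting m_ℓ ≤ -4 give: ℓ=4 → 1; ℓ=5 → 2; ℓ=6 → 3; ℓ=7 → 4.
Total orbitals: 1 + 2 + 3 + 4 = 10.

10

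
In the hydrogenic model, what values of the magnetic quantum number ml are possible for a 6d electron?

The 6d subshell has l = 2, and ml takes every integer from −l to +l. With l = 2 that gives the 5 values -2, -1, 0, 1, 2.

-2, -1, 0, 1, 2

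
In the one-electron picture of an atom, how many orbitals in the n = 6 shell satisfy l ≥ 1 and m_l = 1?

Go through l = 0, …, 5 (the values permitted for n = 6).
The (l, m_l) pairs meeting l ≥ 1 and m_l = 1 give: l=1 → 1; l=2 → 1; l=3 → 1; l=4 → 1; l=5 → 1.
Total orbitals: 1 + 1 + 1 + 1 + 1 = 5.

5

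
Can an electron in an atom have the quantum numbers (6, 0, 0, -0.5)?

Allowed

n = 6 is a positive integer. l = 0 satisfies 0 ≤ l ≤ n−1 = 5. ml = 0 lies in the range −l … +l (here 0). ms = -1/2 is one of ±1/2.
All four constraints are satisfied.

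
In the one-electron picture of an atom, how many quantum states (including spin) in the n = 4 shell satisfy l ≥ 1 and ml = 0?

With n = 4 the allowed l are 0, 1, …, 3.
The (l, ml) pairs meeting l ≥ 1 and ml = 0 give: l=1 → 1; l=2 → 1; l=3 → 1.
Orbitals: 1 + 1 + 1 = 3. Each orbital carries two spin states, so 3 × 2 = 6 states.

6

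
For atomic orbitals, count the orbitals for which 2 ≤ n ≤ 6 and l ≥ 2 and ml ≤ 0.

40

Work shell by shell — for each n, count the (l, ml) pairs that satisfy l ≥ 2 and ml ≤ 0:
n=3 → 3; n=4 → 7; n=5 → 12; n=6 → 18.
Total orbitals: 3 + 7 + 12 + 18 = 40.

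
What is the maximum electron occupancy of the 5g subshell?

18

A subshell with ℓ = 4 has 2ℓ+1 = 9 orbitals, each holding 2 electrons (spin ±1/2), so 9 × 2 = 18.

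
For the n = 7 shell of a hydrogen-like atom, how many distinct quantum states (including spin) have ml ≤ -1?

42

With n = 7 the allowed l are 0, 1, …, 6.
Orbitals with ml ≤ -1, by l: l=1 → 1; l=2 → 2; l=3 → 3; l=4 → 4; l=5 → 5; l=6 → 6.
Orbitals: 1 + 2 + 3 + 4 + 5 + 6 = 21. Each orbital carries two spin states, so 21 × 2 = 42 states.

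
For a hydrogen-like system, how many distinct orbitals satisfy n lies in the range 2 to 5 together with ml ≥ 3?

4

Per-shell orbital counts meeting the constraint:
n=4 → 1; n=5 → 3.
Total orbitals: 1 + 3 = 4.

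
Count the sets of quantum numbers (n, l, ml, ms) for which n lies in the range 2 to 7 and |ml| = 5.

Treat each shell separately and count matching orbitals:
n=6 → 2; n=7 → 4.
Orbitals: 2 + 4 = 6. Including both spin states (ms = ±1/2) gives 2 × 6 = 12 states.

12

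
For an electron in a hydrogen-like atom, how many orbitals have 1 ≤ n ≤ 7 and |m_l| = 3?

Go shell by shell, enumerating (l, m_l) with |m_l| = 3:
n=4 → 2; n=5 → 4; n=6 → 6; n=7 → 8.
Total orbitals: 2 + 4 + 6 + 8 = 20.

20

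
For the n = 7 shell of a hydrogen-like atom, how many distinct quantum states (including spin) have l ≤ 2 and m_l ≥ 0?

Per l-value: l=0 → 1; l=1 → 2; l=2 → 3.
Orbitals: 1 + 2 + 3 = 6. Each orbital carries two spin states, so 6 × 2 = 12 states.

12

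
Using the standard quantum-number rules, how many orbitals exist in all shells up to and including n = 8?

Total orbitals = 1² + 2² + 3² + 4² + 5² + 6² + 7² + 8² = 204.

204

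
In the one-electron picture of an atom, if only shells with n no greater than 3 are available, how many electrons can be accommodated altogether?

28

Total orbitals = 1² + 2² + 3² = 14. Doubling for spin gives 28 electrons.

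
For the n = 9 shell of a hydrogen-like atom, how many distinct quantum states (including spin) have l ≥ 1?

For n = 9, l ranges over 0 … 8.
Contributions: l=1 → 3; l=2 → 5; l=3 → 7; l=4 → 9; l=5 → 11; l=6 → 13; l=7 → 15; l=8 → 17.
Orbitals: 3 + 5 + 7 + 9 + 11 + 13 + 15 + 17 = 80. Each orbital carries two spin states, so 80 × 2 = 160 states.

160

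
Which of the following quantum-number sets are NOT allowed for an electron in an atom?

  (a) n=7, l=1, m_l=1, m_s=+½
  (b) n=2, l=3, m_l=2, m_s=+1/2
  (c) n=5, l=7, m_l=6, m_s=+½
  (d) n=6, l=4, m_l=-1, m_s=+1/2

(b) has l = 3 ≥ n = 2, violating 0 ≤ l ≤ n−1.
(c) has l = 7 ≥ n = 5, violating 0 ≤ l ≤ n−1.
The remaining sets (a), (d) satisfy all four rules.

(b) and (c)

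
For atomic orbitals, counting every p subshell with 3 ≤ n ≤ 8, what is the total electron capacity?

36

A p subshell (ℓ = 1) exists for every n ≥ 2, so shells n = 3, 4, 5, 6, 7, 8 each contribute one — 6 subshells.
Since each p subshell holds 2(2·1+1) = 6 electrons, the total is 6 × 6 = 36.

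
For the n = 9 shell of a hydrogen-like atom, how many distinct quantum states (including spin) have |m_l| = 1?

32

The (l, m_l) pairs meeting |m_l| = 1 give: l=1 → 2; l=2 → 2; l=3 → 2; l=4 → 2; l=5 → 2; l=6 → 2; l=7 → 2; l=8 → 2.
Orbitals: 2 + 2 + 2 + 2 + 2 + 2 + 2 + 2 = 16. Each orbital carries two spin states, so 16 × 2 = 32 states.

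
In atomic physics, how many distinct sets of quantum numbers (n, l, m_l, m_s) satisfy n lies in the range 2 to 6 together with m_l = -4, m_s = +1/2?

Go shell by shell, enumerating (l, m_l) with m_l = -4:
n=5 → 1; n=6 → 2.
Orbitals: 1 + 2 = 3. With m_s fixed to +1/2 there is one state per orbital, so 3 states.

3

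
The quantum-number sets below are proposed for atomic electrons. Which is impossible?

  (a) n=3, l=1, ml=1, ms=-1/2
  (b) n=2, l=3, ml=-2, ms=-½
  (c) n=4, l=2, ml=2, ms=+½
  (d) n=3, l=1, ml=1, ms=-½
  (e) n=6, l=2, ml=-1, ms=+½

(b)

(b) has l = 3 ≥ n = 2, violating 0 ≤ l ≤ n−1.
The remaining sets (a), (c), (d), (e) satisfy all four rules.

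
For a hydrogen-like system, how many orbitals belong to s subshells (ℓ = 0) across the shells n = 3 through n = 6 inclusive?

4

An s subshell (ℓ = 0) exists for every n ≥ 1, so shells n = 3, 4, 5, 6 each contribute one — 4 subshells.
Since each s subshell has 2·0+1 = 1 orbital, the total is 4 × 1 = 4.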